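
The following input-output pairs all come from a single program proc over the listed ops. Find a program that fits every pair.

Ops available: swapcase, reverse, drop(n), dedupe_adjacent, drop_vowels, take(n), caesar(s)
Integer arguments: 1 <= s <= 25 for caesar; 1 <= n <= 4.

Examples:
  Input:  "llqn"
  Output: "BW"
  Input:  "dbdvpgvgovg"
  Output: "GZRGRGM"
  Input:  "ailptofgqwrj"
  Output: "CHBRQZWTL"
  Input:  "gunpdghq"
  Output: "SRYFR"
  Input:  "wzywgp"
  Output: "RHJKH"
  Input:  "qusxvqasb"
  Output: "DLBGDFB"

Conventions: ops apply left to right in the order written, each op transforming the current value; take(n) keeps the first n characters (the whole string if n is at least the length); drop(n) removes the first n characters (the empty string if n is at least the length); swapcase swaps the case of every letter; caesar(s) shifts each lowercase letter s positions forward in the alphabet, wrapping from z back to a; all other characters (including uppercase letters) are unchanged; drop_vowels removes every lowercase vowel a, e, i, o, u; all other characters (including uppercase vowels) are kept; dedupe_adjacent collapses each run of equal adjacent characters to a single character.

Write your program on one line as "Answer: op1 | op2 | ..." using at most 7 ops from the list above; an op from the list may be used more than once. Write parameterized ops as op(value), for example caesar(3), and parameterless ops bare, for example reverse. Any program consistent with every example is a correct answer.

reverse | drop(1) | caesar(11) | drop_vowels | dedupe_adjacent | swapcase

Check, running the answer program on each example:
  "llqn" -> "nqll" -> "qll" -> "bww" -> "bww" -> "bw" -> "BW"
  "dbdvpgvgovg" -> "gvogvgpvdbd" -> "vogvgpvdbd" -> "gzrgragomo" -> "gzrgrgm" -> "gzrgrgm" -> "GZRGRGM"
  "ailptofgqwrj" -> "jrwqgfotplia" -> "rwqgfotplia" -> "chbrqzeawtl" -> "chbrqzwtl" -> "chbrqzwtl" -> "CHBRQZWTL"
  "gunpdghq" -> "qhgdpnug" -> "hgdpnug" -> "sroayfr" -> "sryfr" -> "sryfr" -> "SRYFR"
  "wzywgp" -> "pgwyzw" -> "gwyzw" -> "rhjkh" -> "rhjkh" -> "rhjkh" -> "RHJKH"
  "qusxvqasb" -> "bsaqvxsuq" -> "saqvxsuq" -> "dlbgidfb" -> "dlbgdfb" -> "dlbgdfb" -> "DLBGDFB"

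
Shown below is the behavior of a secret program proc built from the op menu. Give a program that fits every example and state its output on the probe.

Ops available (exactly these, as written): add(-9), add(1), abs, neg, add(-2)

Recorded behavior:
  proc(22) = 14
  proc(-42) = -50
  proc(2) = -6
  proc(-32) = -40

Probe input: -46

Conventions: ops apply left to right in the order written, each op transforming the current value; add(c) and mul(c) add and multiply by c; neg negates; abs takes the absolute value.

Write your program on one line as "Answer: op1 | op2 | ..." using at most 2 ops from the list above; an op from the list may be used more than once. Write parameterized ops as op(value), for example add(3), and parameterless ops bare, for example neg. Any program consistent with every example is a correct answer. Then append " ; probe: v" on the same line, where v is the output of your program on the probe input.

add(-9) | add(1) ; probe: -54

Check, running the answer program on each example:
  22 -> 13 -> 14
  -42 -> -51 -> -50
  2 -> -7 -> -6
  -32 -> -41 -> -40
  probe: -46 -> -55 -> -54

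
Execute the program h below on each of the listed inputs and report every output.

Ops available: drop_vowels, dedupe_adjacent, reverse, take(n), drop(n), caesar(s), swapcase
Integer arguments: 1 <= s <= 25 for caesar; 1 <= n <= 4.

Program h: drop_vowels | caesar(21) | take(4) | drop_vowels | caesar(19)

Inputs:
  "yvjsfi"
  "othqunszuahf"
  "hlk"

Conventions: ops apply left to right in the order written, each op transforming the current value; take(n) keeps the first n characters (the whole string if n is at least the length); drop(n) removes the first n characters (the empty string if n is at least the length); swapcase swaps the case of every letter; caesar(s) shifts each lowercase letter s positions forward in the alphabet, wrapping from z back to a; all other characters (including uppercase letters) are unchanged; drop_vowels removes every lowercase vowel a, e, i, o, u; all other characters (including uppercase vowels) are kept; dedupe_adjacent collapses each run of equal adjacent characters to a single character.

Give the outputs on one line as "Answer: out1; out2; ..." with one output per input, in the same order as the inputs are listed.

"mjg"; "ve"; "vzy"

Execution, op by op:
  "yvjsfi" -> "yvjsf" -> "tqena" -> "tqen" -> "tqn" -> "mjg"
  "othqunszuahf" -> "thqnszhf" -> "oclinuca" -> "ocli" -> "cl" -> "ve"
  "hlk" -> "hlk" -> "cgf" -> "cgf" -> "cgf" -> "vzy"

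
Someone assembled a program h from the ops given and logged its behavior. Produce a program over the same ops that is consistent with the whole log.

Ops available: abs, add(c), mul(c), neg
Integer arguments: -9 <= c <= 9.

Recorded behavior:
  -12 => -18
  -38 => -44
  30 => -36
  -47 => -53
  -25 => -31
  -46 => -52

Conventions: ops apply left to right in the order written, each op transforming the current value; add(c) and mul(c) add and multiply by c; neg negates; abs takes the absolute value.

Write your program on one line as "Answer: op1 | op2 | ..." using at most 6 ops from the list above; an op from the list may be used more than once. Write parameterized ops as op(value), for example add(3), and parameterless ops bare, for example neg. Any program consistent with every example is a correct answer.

neg | abs | add(9) | neg | add(3)

Check, running the answer program on each example:
  -12 -> 12 -> 12 -> 21 -> -21 -> -18
  -38 -> 38 -> 38 -> 47 -> -47 -> -44
  30 -> -30 -> 30 -> 39 -> -39 -> -36
  -47 -> 47 -> 47 -> 56 -> -56 -> -53
  -25 -> 25 -> 25 -> 34 -> -34 -> -31
  -46 -> 46 -> 46 -> 55 -> -55 -> -52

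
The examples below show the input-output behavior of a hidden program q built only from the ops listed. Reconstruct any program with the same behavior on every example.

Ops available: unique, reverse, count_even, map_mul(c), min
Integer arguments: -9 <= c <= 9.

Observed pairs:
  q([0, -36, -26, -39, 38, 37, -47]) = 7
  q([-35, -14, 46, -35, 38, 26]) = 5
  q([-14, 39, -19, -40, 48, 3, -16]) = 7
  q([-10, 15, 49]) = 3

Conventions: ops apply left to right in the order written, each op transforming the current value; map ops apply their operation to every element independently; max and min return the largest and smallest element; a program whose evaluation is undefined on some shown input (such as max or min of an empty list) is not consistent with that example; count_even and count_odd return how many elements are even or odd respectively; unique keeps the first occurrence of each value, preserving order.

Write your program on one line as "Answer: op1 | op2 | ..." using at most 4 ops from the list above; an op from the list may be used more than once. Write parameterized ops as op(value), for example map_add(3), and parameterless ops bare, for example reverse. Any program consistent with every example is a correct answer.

unique | map_mul(-6) | map_mul(5) | count_even

Check, running the answer program on each example:
  [0, -36, -26, -39, 38, 37, -47] -> [0, -36, -26, -39, 38, 37, -47] -> [0, 216, 156, 234, -228, -222, 282] -> [0, 1080, 780, 1170, -1140, -1110, 1410] -> 7
  [-35, -14, 46, -35, 38, 26] -> [-35, -14, 46, 38, 26] -> [210, 84, -276, -228, -156] -> [1050, 420, -1380, -1140, -780] -> 5
  [-14, 39, -19, -40, 48, 3, -16] -> [-14, 39, -19, -40, 48, 3, -16] -> [84, -234, 114, 240, -288, -18, 96] -> [420, -1170, 570, 1200, -1440, -90, 480] -> 7
  [-10, 15, 49] -> [-10, 15, 49] -> [60, -90, -294] -> [300, -450, -1470] -> 3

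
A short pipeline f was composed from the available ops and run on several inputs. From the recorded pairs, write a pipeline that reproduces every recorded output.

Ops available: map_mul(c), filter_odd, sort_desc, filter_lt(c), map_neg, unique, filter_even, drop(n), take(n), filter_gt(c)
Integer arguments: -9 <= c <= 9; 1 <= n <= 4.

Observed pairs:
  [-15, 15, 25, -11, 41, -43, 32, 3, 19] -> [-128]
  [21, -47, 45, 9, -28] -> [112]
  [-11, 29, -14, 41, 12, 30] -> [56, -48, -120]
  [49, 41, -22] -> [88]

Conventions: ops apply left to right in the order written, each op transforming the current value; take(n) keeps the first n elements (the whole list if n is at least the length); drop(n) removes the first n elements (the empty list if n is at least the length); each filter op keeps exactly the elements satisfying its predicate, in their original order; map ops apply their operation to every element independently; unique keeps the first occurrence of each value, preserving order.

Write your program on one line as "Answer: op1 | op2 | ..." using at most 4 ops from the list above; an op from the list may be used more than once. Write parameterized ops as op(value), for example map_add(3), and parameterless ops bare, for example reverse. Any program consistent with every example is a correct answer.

drop(2) | filter_even | map_mul(-4)

Check, running the answer program on each example:
  [-15, 15, 25, -11, 41, -43, 32, 3, 19] -> [25, -11, 41, -43, 32, 3, 19] -> [32] -> [-128]
  [21, -47, 45, 9, -28] -> [45, 9, -28] -> [-28] -> [112]
  [-11, 29, -14, 41, 12, 30] -> [-14, 41, 12, 30] -> [-14, 12, 30] -> [56, -48, -120]
  [49, 41, -22] -> [-22] -> [-22] -> [88]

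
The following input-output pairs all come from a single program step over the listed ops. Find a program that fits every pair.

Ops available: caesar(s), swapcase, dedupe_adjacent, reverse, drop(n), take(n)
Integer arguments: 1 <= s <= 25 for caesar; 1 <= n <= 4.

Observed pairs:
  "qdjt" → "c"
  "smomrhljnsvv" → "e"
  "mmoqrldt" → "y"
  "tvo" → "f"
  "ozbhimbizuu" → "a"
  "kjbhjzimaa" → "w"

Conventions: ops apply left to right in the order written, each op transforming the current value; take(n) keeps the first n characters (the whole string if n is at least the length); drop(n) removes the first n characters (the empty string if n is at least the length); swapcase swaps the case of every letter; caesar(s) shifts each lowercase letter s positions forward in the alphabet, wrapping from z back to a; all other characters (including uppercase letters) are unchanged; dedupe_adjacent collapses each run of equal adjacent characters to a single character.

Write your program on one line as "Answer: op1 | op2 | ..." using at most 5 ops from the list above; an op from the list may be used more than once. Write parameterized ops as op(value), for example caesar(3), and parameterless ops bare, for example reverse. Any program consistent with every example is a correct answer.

dedupe_adjacent | caesar(8) | caesar(4) | take(1)

Check, running the answer program on each example:
  "qdjt" -> "qdjt" -> "ylrb" -> "cpvf" -> "c"
  "smomrhljnsvv" -> "smomrhljnsv" -> "auwuzptrvad" -> "eyaydtxvzeh" -> "e"
  "mmoqrldt" -> "moqrldt" -> "uwyztlb" -> "yacdxpf" -> "y"
  "tvo" -> "tvo" -> "bdw" -> "fha" -> "f"
  "ozbhimbizuu" -> "ozbhimbizu" -> "whjpqujqhc" -> "alntuynulg" -> "a"
  "kjbhjzimaa" -> "kjbhjzima" -> "srjprhqui" -> "wvntvluym" -> "w"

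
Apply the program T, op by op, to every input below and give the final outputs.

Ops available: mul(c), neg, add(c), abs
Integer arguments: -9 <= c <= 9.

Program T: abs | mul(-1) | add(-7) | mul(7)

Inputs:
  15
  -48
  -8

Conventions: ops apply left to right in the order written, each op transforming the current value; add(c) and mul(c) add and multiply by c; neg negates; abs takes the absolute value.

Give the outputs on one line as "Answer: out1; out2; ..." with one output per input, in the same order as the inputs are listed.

Execution, op by op:
  15 -> 15 -> -15 -> -22 -> -154
  -48 -> 48 -> -48 -> -55 -> -385
  -8 -> 8 -> -8 -> -15 -> -105

-154; -385; -105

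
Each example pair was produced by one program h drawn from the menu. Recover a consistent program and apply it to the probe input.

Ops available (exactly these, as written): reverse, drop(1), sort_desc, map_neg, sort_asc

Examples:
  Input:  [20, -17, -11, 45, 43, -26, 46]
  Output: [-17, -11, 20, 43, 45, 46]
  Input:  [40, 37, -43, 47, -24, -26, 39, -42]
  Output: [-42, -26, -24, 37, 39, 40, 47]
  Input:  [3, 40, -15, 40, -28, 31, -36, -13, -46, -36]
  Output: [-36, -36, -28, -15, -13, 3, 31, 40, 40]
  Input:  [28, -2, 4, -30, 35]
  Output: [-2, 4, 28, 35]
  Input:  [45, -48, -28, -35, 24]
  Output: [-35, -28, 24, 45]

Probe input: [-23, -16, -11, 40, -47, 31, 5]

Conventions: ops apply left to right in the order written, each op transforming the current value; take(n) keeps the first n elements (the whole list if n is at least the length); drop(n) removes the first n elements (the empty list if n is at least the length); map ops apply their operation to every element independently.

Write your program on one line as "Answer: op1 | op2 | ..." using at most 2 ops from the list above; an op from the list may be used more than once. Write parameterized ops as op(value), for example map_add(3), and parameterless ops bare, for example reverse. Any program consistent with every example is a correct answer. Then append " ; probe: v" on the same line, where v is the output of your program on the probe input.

sort_asc | drop(1) ; probe: [-23, -16, -11, 5, 31, 40]

Check, running the answer program on each example:
  [20, -17, -11, 45, 43, -26, 46] -> [-26, -17, -11, 20, 43, 45, 46] -> [-17, -11, 20, 43, 45, 46]
  [40, 37, -43, 47, -24, -26, 39, -42] -> [-43, -42, -26, -24, 37, 39, 40, 47] -> [-42, -26, -24, 37, 39, 40, 47]
  [3, 40, -15, 40, -28, 31, -36, -13, -46, -36] -> [-46, -36, -36, -28, -15, -13, 3, 31, 40, 40] -> [-36, -36, -28, -15, -13, 3, 31, 40, 40]
  [28, -2, 4, -30, 35] -> [-30, -2, 4, 28, 35] -> [-2, 4, 28, 35]
  [45, -48, -28, -35, 24] -> [-48, -35, -28, 24, 45] -> [-35, -28, 24, 45]
  probe: [-23, -16, -11, 40, -47, 31, 5] -> [-47, -23, -16, -11, 5, 31, 40] -> [-23, -16, -11, 5, 31, 40]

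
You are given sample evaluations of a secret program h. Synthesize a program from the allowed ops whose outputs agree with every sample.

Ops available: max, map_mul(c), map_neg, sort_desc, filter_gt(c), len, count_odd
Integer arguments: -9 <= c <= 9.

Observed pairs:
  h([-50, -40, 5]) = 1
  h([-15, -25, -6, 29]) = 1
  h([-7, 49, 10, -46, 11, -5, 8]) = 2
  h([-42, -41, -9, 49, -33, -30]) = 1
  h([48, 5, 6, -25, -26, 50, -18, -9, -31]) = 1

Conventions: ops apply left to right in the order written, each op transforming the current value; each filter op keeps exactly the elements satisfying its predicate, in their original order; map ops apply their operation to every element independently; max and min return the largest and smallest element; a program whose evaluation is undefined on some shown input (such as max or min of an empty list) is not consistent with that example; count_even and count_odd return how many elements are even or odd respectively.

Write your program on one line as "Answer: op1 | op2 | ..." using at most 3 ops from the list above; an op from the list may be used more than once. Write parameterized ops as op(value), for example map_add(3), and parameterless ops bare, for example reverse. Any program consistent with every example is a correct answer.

filter_gt(3) | count_odd

Check, running the answer program on each example:
  [-50, -40, 5] -> [5] -> 1
  [-15, -25, -6, 29] -> [29] -> 1
  [-7, 49, 10, -46, 11, -5, 8] -> [49, 10, 11, 8] -> 2
  [-42, -41, -9, 49, -33, -30] -> [49] -> 1
  [48, 5, 6, -25, -26, 50, -18, -9, -31] -> [48, 5, 6, 50] -> 1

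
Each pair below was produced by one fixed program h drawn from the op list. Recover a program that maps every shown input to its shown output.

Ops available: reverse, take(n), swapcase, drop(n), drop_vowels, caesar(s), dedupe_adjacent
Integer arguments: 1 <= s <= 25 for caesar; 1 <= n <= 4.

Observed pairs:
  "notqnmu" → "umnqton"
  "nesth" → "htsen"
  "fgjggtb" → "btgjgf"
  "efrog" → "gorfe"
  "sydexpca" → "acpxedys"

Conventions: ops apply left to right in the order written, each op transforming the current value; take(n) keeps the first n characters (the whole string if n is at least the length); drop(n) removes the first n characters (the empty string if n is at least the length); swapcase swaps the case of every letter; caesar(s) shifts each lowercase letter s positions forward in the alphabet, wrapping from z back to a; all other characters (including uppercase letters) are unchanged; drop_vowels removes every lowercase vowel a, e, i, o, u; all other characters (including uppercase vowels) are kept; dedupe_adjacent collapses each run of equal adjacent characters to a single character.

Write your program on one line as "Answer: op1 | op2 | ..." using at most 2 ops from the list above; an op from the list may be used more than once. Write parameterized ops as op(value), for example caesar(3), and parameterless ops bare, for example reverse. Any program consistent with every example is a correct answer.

reverse | dedupe_adjacent

Check, running the answer program on each example:
  "notqnmu" -> "umnqton" -> "umnqton"
  "nesth" -> "htsen" -> "htsen"
  "fgjggtb" -> "btggjgf" -> "btgjgf"
  "efrog" -> "gorfe" -> "gorfe"
  "sydexpca" -> "acpxedys" -> "acpxedys"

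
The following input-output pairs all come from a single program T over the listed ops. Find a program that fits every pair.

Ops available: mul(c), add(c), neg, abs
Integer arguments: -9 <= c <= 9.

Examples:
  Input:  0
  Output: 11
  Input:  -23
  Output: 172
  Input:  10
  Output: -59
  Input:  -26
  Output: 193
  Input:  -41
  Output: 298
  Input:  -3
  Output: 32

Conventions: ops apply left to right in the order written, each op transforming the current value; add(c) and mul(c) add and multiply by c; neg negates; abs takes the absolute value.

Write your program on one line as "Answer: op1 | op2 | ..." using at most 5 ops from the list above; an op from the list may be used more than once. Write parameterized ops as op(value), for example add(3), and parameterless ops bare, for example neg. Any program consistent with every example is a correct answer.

mul(7) | add(4) | add(-8) | add(-7) | neg

Check, running the answer program on each example:
  0 -> 0 -> 4 -> -4 -> -11 -> 11
  -23 -> -161 -> -157 -> -165 -> -172 -> 172
  10 -> 70 -> 74 -> 66 -> 59 -> -59
  -26 -> -182 -> -178 -> -186 -> -193 -> 193
  -41 -> -287 -> -283 -> -291 -> -298 -> 298
  -3 -> -21 -> -17 -> -25 -> -32 -> 32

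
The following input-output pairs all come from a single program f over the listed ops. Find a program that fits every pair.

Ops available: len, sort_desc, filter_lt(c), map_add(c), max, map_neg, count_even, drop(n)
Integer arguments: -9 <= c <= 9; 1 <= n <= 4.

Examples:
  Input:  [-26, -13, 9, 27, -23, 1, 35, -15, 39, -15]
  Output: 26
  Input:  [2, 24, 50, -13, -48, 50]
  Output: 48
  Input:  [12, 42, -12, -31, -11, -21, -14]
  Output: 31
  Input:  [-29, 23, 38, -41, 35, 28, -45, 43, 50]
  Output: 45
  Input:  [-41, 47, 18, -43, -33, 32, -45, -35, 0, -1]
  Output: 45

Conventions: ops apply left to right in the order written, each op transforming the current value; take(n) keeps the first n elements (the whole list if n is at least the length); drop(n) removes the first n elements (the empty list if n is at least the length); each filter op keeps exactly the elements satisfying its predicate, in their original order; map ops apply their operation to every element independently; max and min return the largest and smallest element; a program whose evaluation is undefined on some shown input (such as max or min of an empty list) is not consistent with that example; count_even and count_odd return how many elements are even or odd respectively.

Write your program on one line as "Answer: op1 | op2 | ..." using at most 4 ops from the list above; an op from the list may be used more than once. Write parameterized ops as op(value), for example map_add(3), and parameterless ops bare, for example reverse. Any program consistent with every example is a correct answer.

map_neg | sort_desc | max

Check, running the answer program on each example:
  [-26, -13, 9, 27, -23, 1, 35, -15, 39, -15] -> [26, 13, -9, -27, 23, -1, -35, 15, -39, 15] -> [26, 23, 15, 15, 13, -1, -9, -27, -35, -39] -> 26
  [2, 24, 50, -13, -48, 50] -> [-2, -24, -50, 13, 48, -50] -> [48, 13, -2, -24, -50, -50] -> 48
  [12, 42, -12, -31, -11, -21, -14] -> [-12, -42, 12, 31, 11, 21, 14] -> [31, 21, 14, 12, 11, -12, -42] -> 31
  [-29, 23, 38, -41, 35, 28, -45, 43, 50] -> [29, -23, -38, 41, -35, -28, 45, -43, -50] -> [45, 41, 29, -23, -28, -35, -38, -43, -50] -> 45
  [-41, 47, 18, -43, -33, 32, -45, -35, 0, -1] -> [41, -47, -18, 43, 33, -32, 45, 35, 0, 1] -> [45, 43, 41, 35, 33, 1, 0, -18, -32, -47] -> 45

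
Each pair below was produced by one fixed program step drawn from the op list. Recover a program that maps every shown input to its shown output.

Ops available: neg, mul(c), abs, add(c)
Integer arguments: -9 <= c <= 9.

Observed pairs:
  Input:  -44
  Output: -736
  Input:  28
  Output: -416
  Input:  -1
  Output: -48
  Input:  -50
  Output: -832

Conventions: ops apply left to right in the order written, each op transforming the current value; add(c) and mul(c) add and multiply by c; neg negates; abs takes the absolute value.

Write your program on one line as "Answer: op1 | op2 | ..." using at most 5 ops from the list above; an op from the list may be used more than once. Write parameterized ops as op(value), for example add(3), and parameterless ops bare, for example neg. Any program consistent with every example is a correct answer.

mul(-2) | add(4) | abs | mul(8) | neg

Check, running the answer program on each example:
  -44 -> 88 -> 92 -> 92 -> 736 -> -736
  28 -> -56 -> -52 -> 52 -> 416 -> -416
  -1 -> 2 -> 6 -> 6 -> 48 -> -48
  -50 -> 100 -> 104 -> 104 -> 832 -> -832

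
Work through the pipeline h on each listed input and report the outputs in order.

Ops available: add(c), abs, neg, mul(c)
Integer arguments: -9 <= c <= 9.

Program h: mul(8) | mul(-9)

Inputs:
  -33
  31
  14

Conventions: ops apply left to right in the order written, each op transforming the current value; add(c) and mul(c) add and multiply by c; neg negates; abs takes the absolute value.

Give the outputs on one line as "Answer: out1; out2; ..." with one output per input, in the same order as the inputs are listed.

2376; -2232; -1008

Execution, op by op:
  -33 -> -264 -> 2376
  31 -> 248 -> -2232
  14 -> 112 -> -1008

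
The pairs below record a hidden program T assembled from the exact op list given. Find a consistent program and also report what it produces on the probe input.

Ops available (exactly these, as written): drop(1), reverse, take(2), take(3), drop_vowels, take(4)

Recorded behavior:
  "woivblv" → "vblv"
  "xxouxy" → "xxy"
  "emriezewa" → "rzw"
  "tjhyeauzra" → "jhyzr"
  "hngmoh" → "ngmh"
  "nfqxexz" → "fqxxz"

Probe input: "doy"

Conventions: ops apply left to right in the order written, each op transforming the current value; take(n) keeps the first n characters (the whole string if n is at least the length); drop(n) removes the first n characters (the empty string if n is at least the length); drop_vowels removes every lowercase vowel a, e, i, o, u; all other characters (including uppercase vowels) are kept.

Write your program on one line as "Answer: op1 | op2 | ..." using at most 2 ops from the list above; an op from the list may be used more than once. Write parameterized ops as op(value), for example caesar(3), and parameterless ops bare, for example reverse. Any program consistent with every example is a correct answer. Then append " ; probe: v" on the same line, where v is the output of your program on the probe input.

drop_vowels | drop(1) ; probe: "y"

Check, running the answer program on each example:
  "woivblv" -> "wvblv" -> "vblv"
  "xxouxy" -> "xxxy" -> "xxy"
  "emriezewa" -> "mrzw" -> "rzw"
  "tjhyeauzra" -> "tjhyzr" -> "jhyzr"
  "hngmoh" -> "hngmh" -> "ngmh"
  "nfqxexz" -> "nfqxxz" -> "fqxxz"
  probe: "doy" -> "dy" -> "y"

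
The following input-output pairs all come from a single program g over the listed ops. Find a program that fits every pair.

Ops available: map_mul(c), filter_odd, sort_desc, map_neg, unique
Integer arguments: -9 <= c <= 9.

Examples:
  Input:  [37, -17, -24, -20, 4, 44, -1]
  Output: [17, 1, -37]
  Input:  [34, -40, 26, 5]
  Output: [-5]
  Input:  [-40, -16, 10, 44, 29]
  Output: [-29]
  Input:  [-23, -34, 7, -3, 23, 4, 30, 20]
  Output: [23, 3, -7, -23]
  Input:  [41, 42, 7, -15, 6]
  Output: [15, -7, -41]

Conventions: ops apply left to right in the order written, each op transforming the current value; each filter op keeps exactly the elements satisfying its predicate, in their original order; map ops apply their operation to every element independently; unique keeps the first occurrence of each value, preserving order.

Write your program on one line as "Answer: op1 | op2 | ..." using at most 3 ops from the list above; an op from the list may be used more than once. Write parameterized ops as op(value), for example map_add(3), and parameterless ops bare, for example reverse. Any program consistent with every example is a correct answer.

map_neg | sort_desc | filter_odd

Check, running the answer program on each example:
  [37, -17, -24, -20, 4, 44, -1] -> [-37, 17, 24, 20, -4, -44, 1] -> [24, 20, 17, 1, -4, -37, -44] -> [17, 1, -37]
  [34, -40, 26, 5] -> [-34, 40, -26, -5] -> [40, -5, -26, -34] -> [-5]
  [-40, -16, 10, 44, 29] -> [40, 16, -10, -44, -29] -> [40, 16, -10, -29, -44] -> [-29]
  [-23, -34, 7, -3, 23, 4, 30, 20] -> [23, 34, -7, 3, -23, -4, -30, -20] -> [34, 23, 3, -4, -7, -20, -23, -30] -> [23, 3, -7, -23]
  [41, 42, 7, -15, 6] -> [-41, -42, -7, 15, -6] -> [15, -6, -7, -41, -42] -> [15, -7, -41]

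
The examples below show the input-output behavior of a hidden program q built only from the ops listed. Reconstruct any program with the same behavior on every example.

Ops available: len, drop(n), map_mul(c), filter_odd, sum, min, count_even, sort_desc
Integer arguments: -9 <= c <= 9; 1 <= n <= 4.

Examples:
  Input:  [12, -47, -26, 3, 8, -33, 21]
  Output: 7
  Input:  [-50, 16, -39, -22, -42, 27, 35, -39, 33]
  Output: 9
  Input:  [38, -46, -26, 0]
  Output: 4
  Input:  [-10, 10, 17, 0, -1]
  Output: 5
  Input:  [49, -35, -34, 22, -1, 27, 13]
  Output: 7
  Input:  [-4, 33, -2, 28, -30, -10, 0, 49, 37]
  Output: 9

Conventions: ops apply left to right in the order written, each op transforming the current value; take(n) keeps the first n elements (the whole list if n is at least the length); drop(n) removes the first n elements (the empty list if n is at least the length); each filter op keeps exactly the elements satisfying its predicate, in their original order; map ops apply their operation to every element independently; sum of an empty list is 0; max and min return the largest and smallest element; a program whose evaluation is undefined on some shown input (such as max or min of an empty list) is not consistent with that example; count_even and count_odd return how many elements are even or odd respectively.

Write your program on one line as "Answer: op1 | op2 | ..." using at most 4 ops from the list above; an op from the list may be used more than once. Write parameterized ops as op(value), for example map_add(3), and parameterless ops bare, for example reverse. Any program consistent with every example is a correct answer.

sort_desc | map_mul(-2) | sort_desc | count_even

Check, running the answer program on each example:
  [12, -47, -26, 3, 8, -33, 21] -> [21, 12, 8, 3, -26, -33, -47] -> [-42, -24, -16, -6, 52, 66, 94] -> [94, 66, 52, -6, -16, -24, -42] -> 7
  [-50, 16, -39, -22, -42, 27, 35, -39, 33] -> [35, 33, 27, 16, -22, -39, -39, -42, -50] -> [-70, -66, -54, -32, 44, 78, 78, 84, 100] -> [100, 84, 78, 78, 44, -32, -54, -66, -70] -> 9
  [38, -46, -26, 0] -> [38, 0, -26, -46] -> [-76, 0, 52, 92] -> [92, 52, 0, -76] -> 4
  [-10, 10, 17, 0, -1] -> [17, 10, 0, -1, -10] -> [-34, -20, 0, 2, 20] -> [20, 2, 0, -20, -34] -> 5
  [49, -35, -34, 22, -1, 27, 13] -> [49, 27, 22, 13, -1, -34, -35] -> [-98, -54, -44, -26, 2, 68, 70] -> [70, 68, 2, -26, -44, -54, -98] -> 7
  [-4, 33, -2, 28, -30, -10, 0, 49, 37] -> [49, 37, 33, 28, 0, -2, -4, -10, -30] -> [-98, -74, -66, -56, 0, 4, 8, 20, 60] -> [60, 20, 8, 4, 0, -56, -66, -74, -98] -> 9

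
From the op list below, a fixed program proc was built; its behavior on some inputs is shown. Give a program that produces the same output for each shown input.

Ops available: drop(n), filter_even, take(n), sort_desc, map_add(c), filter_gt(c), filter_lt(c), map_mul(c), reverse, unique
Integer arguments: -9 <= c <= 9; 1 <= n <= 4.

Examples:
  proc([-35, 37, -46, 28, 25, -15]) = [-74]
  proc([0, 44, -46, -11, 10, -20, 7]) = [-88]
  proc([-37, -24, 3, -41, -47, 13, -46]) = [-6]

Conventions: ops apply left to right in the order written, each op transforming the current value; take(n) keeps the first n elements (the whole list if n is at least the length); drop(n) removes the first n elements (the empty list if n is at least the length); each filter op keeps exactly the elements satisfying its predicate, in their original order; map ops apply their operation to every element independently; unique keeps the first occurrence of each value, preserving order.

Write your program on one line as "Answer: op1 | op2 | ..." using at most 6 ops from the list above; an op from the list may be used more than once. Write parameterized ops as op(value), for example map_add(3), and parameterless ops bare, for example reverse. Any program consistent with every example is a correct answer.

take(3) | sort_desc | map_mul(-2) | filter_lt(4) | take(1)

Check, running the answer program on each example:
  [-35, 37, -46, 28, 25, -15] -> [-35, 37, -46] -> [37, -35, -46] -> [-74, 70, 92] -> [-74] -> [-74]
  [0, 44, -46, -11, 10, -20, 7] -> [0, 44, -46] -> [44, 0, -46] -> [-88, 0, 92] -> [-88, 0] -> [-88]
  [-37, -24, 3, -41, -47, 13, -46] -> [-37, -24, 3] -> [3, -24, -37] -> [-6, 48, 74] -> [-6] -> [-6]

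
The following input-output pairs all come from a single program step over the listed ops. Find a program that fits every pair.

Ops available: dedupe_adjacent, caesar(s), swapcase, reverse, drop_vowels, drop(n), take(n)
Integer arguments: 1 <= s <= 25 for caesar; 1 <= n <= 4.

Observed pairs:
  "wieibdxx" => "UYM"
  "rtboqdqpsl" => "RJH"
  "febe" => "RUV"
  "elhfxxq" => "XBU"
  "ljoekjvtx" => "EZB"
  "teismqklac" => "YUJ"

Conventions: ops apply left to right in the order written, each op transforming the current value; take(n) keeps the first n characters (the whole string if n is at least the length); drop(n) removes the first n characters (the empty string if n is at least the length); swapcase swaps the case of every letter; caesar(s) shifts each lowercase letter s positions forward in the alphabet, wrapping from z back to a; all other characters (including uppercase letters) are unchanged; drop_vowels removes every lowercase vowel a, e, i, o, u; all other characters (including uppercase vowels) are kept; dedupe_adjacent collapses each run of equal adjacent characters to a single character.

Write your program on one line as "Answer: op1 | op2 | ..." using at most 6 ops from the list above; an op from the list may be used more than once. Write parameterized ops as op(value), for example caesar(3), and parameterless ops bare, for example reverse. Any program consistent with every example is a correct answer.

take(4) | caesar(16) | reverse | drop(1) | swapcase

Check, running the answer program on each example:
  "wieibdxx" -> "wiei" -> "myuy" -> "yuym" -> "uym" -> "UYM"
  "rtboqdqpsl" -> "rtbo" -> "hjre" -> "erjh" -> "rjh" -> "RJH"
  "febe" -> "febe" -> "vuru" -> "uruv" -> "ruv" -> "RUV"
  "elhfxxq" -> "elhf" -> "ubxv" -> "vxbu" -> "xbu" -> "XBU"
  "ljoekjvtx" -> "ljoe" -> "bzeu" -> "uezb" -> "ezb" -> "EZB"
  "teismqklac" -> "teis" -> "juyi" -> "iyuj" -> "yuj" -> "YUJ"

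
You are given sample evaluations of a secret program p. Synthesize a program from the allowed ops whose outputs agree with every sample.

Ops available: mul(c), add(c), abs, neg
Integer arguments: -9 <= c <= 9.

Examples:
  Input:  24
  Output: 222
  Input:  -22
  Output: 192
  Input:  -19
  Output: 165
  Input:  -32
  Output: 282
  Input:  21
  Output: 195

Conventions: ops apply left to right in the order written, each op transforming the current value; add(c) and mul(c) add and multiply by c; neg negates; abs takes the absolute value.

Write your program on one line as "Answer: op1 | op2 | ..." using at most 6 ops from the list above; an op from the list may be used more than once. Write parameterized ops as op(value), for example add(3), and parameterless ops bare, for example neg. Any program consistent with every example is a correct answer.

mul(3) | neg | mul(3) | add(-6) | abs

Check, running the answer program on each example:
  24 -> 72 -> -72 -> -216 -> -222 -> 222
  -22 -> -66 -> 66 -> 198 -> 192 -> 192
  -19 -> -57 -> 57 -> 171 -> 165 -> 165
  -32 -> -96 -> 96 -> 288 -> 282 -> 282
  21 -> 63 -> -63 -> -189 -> -195 -> 195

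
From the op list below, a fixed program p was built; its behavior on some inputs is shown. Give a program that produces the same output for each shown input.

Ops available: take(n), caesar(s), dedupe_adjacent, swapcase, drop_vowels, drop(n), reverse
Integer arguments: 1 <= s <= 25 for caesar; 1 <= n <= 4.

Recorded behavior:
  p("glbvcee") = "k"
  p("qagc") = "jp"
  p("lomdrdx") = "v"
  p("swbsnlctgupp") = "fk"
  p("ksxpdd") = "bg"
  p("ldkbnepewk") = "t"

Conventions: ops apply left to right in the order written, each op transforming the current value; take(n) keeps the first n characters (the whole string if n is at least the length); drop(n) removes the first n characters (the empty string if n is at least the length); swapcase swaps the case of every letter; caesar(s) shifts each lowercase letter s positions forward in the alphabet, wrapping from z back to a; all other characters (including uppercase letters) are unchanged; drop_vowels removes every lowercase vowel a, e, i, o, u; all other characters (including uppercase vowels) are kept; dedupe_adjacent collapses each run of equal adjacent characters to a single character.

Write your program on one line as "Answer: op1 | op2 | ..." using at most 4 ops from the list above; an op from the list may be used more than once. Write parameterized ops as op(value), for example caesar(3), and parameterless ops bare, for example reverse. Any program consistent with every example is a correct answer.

take(3) | caesar(9) | drop_vowels | drop(1)

Check, running the answer program on each example:
  "glbvcee" -> "glb" -> "puk" -> "pk" -> "k"
  "qagc" -> "qag" -> "zjp" -> "zjp" -> "jp"
  "lomdrdx" -> "lom" -> "uxv" -> "xv" -> "v"
  "swbsnlctgupp" -> "swb" -> "bfk" -> "bfk" -> "fk"
  "ksxpdd" -> "ksx" -> "tbg" -> "tbg" -> "bg"
  "ldkbnepewk" -> "ldk" -> "umt" -> "mt" -> "t"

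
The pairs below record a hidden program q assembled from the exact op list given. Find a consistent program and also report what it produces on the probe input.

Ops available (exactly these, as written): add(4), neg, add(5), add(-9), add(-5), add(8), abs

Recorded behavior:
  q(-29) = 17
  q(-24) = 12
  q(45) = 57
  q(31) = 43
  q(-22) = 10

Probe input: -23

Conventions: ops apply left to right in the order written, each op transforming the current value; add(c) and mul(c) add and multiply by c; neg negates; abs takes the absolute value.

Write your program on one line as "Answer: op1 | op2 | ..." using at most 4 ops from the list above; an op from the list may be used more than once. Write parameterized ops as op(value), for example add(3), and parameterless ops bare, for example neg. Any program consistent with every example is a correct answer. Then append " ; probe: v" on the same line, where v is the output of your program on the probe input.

add(8) | add(4) | abs ; probe: 11

Check, running the answer program on each example:
  -29 -> -21 -> -17 -> 17
  -24 -> -16 -> -12 -> 12
  45 -> 53 -> 57 -> 57
  31 -> 39 -> 43 -> 43
  -22 -> -14 -> -10 -> 10
  probe: -23 -> -15 -> -11 -> 11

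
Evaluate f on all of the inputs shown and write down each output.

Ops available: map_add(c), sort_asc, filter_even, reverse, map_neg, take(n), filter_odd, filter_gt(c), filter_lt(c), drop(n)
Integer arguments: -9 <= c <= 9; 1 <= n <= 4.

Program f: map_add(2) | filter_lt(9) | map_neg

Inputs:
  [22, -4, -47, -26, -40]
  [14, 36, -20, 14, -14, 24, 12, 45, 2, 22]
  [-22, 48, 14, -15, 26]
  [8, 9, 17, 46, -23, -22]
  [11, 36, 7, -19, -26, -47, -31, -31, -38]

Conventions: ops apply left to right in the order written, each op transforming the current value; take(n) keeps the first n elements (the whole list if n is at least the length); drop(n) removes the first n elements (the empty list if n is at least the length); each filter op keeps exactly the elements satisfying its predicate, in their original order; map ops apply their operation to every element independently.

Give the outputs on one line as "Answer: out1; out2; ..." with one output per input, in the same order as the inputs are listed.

Execution, op by op:
  [22, -4, -47, -26, -40] -> [24, -2, -45, -24, -38] -> [-2, -45, -24, -38] -> [2, 45, 24, 38]
  [14, 36, -20, 14, -14, 24, 12, 45, 2, 22] -> [16, 38, -18, 16, -12, 26, 14, 47, 4, 24] -> [-18, -12, 4] -> [18, 12, -4]
  [-22, 48, 14, -15, 26] -> [-20, 50, 16, -13, 28] -> [-20, -13] -> [20, 13]
  [8, 9, 17, 46, -23, -22] -> [10, 11, 19, 48, -21, -20] -> [-21, -20] -> [21, 20]
  [11, 36, 7, -19, -26, -47, -31, -31, -38] -> [13, 38, 9, -17, -24, -45, -29, -29, -36] -> [-17, -24, -45, -29, -29, -36] -> [17, 24, 45, 29, 29, 36]

[2, 45, 24, 38]; [18, 12, -4]; [20, 13]; [21, 20]; [17, 24, 45, 29, 29, 36]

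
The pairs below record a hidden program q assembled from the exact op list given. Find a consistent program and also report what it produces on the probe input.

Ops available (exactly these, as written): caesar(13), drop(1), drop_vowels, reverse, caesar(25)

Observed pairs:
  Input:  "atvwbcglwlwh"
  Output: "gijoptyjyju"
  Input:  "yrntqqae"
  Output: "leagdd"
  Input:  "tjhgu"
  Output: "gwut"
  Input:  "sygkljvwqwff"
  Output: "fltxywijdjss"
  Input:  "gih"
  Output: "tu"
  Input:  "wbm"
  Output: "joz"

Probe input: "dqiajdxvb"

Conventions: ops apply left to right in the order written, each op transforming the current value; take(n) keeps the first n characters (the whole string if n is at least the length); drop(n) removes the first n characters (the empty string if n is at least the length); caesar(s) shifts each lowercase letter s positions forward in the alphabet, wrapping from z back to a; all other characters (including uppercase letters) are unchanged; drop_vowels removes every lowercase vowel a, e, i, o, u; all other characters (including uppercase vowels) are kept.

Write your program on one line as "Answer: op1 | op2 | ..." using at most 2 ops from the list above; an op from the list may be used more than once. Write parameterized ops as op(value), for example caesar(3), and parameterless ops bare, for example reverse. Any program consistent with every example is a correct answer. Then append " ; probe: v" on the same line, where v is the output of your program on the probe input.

drop_vowels | caesar(13) ; probe: "qdwqkio"

Check, running the answer program on each example:
  "atvwbcglwlwh" -> "tvwbcglwlwh" -> "gijoptyjyju"
  "yrntqqae" -> "yrntqq" -> "leagdd"
  "tjhgu" -> "tjhg" -> "gwut"
  "sygkljvwqwff" -> "sygkljvwqwff" -> "fltxywijdjss"
  "gih" -> "gh" -> "tu"
  "wbm" -> "wbm" -> "joz"
  probe: "dqiajdxvb" -> "dqjdxvb" -> "qdwqkio"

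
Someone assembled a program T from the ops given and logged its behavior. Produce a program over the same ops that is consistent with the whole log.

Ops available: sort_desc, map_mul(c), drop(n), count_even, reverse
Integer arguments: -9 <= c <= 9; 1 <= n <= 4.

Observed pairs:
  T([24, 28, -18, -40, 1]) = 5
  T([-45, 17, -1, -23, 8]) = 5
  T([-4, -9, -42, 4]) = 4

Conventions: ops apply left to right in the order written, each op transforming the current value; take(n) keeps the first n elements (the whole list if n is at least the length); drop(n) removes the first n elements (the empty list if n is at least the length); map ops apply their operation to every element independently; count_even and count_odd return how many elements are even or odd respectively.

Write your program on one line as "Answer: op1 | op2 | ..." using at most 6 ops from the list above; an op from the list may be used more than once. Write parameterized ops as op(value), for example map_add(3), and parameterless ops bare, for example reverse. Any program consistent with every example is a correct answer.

map_mul(-8) | sort_desc | map_mul(9) | map_mul(2) | count_even

Check, running the answer program on each example:
  [24, 28, -18, -40, 1] -> [-192, -224, 144, 320, -8] -> [320, 144, -8, -192, -224] -> [2880, 1296, -72, -1728, -2016] -> [5760, 2592, -144, -3456, -4032] -> 5
  [-45, 17, -1, -23, 8] -> [360, -136, 8, 184, -64] -> [360, 184, 8, -64, -136] -> [3240, 1656, 72, -576, -1224] -> [6480, 3312, 144, -1152, -2448] -> 5
  [-4, -9, -42, 4] -> [32, 72, 336, -32] -> [336, 72, 32, -32] -> [3024, 648, 288, -288] -> [6048, 1296, 576, -576] -> 4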